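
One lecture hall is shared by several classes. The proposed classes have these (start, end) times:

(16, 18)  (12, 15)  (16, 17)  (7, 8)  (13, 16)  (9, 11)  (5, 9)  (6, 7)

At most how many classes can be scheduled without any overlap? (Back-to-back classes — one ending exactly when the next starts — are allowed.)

5

Order by finish time; keep every interval that doesn't clash with the previous kept one.
By end time: (6,7), (7,8), (5,9), (9,11), (12,15), (13,16), (16,17), (16,18).
Pick (6,7); next start ≥ 7 → (7,8); next start ≥ 8 → (9,11); next start ≥ 11 → (12,15); next start ≥ 15 → (16,17).
Selected 5 classes.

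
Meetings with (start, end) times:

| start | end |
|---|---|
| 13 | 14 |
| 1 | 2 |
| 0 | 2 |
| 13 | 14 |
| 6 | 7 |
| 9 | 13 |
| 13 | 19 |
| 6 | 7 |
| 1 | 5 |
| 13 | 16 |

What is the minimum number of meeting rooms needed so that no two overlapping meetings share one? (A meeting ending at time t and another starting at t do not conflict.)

starts: [0, 1, 1, 6, 6, 9, 13, 13, 13, 13]
ends:   [2, 2, 5, 7, 7, 13, 14, 14, 16, 19]
s0→1 s1→2 s1→3 e2→2 e2→1 e5→0 s6→1 s6→2 e7→1 e7→0 s9→1 e13→0 s13→1 s13→2 s13→3 s13→4  — peak 4.

4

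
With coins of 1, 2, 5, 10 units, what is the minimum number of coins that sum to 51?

6

Use the largest denomination that fits, subtract, and repeat.
51 − 5×10→1 − 1×1→0
Total coins = 5 + 1 = 6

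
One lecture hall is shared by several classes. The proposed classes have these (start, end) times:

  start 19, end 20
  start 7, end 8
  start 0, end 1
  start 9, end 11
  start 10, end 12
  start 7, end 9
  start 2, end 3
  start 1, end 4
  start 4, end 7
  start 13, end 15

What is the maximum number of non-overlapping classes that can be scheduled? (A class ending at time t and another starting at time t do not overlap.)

7

Sorted by end: (0,1)  (2,3)  (1,4)  (4,7)  (7,8)  (7,9)  (9,11)  (10,12)  (13,15)  (19,20)
take (0,1); take (2,3); take (4,7); take (7,8); take (9,11); skip (10,12); take (13,15); take (19,20).
Selected 7 classes.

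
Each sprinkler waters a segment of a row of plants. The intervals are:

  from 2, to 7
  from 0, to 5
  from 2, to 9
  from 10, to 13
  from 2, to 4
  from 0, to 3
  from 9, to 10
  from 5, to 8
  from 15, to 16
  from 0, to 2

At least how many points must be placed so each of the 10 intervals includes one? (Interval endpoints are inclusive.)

4

Sorted: [0,2] [0,3] [2,4] [0,5] [2,7] [5,8] [2,9] [9,10] [10,13] [15,16]
{[0,2],[0,3],[2,4],[0,5],[2,7]} hit by 2; {[5,8],[2,9]} hit by 8; {[9,10],[10,13]} hit by 10; {[15,16]} hit by 16.
Points: 2, 8, 10, 16 (4 total).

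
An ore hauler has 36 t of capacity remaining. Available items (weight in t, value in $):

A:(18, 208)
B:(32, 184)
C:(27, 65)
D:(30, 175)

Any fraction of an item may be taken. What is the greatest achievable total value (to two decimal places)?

313.00

Greedy by value/weight ratio, highest first.
Order: A (208/18=11.56) > D (175/30=5.83) > B (184/32=5.75) > C (65/27=2.41)
Fill: take A (18 @ 208) → take 18/30 of D → 105.00; 36/36 used.
Total value = 313.00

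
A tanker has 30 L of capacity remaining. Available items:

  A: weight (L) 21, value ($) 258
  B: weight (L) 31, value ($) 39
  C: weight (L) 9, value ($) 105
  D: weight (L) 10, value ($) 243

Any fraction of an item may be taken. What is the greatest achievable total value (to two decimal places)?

Ratios (sorted): D 24.30, A 12.29, C 11.67, B 1.26
take D (10 @ 243); take 20/21 of A → 245.71. Capacity used 30/30.
Total value = 488.71

488.71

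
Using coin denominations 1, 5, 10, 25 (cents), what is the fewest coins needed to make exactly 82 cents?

6

82 − 3×25→7 − 1×5→2 − 2×1→0
Total coins = 3 + 1 + 2 = 6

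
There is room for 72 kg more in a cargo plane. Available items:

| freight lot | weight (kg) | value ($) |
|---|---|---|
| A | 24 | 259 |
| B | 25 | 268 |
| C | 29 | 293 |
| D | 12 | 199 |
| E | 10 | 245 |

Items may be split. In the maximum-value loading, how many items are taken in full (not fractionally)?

Sort by value per unit weight and fill in that order.
Ratios (sorted): E 24.50, D 16.58, A 10.79, B 10.72, C 10.10
take E (10 @ 245); take D (12 @ 199); take A (24 @ 259); take B (25 @ 268); take 1/29 of C → 10.10. Capacity used 72/72.
4 item(s) taken whole; one partial (take 1/29 of C).

4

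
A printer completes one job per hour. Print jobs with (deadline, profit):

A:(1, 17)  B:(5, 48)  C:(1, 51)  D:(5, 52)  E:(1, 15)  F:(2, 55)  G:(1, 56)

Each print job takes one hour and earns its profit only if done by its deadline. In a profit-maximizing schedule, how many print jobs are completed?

Profit order: G=56 F=55 D=52 C=51 B=48 A=17 E=15
Assign: G→slot 1, F→slot 2, D→slot 5, C skipped, B→slot 4, A skipped, E skipped.
Slots: [1:G] [2:F] [4:B] [5:D]
4 of 7 scheduled.

4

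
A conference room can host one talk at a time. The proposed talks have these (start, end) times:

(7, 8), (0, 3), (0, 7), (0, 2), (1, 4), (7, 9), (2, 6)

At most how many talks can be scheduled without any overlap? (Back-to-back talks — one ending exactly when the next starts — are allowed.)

3

Sort by end time and greedily take each interval whose start is ≥ the last chosen end.
Sorted by end: (0,2)  (0,3)  (1,4)  (2,6)  (0,7)  (7,8)  (7,9)
take (0,2); take (2,6); skip (0,7); take (7,8).
Selected 3 talks.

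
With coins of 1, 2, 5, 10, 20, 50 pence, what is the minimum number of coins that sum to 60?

Greedy: take as many of the largest coin as possible, then repeat with the remainder.
60 − 1×50→10 − 1×10→0
Total coins = 1 + 1 = 2

2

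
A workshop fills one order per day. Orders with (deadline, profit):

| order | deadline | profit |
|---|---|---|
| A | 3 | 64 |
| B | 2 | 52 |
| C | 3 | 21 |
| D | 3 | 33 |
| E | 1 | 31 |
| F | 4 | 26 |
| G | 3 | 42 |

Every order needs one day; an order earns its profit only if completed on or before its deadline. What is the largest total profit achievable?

Sort by profit descending; place each in the latest free slot ≤ its deadline.
By profit: A(d3,64), B(d2,52), G(d3,42), D(d3,33), E(d1,31), F(d4,26), C(d3,21)
A→slot 3; B→slot 2; G→slot 1; D skipped; E skipped; F→slot 4; C skipped.
Profit = 42 + 52 + 64 + 26 = 184

184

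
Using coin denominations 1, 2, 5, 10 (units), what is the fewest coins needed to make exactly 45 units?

45 − 4×10→5 − 1×5→0
Total coins = 4 + 1 = 5

5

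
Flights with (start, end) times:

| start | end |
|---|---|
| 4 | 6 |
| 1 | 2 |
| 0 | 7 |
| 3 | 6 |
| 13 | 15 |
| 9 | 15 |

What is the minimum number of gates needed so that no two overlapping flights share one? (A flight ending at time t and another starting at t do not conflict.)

Count concurrent intervals with a sweep; the peak is the room count.
starts: [0, 1, 3, 4, 9, 13]
ends:   [2, 6, 6, 7, 15, 15]
s0→1 s1→2 e2→1 s3→2 s4→3  — peak 3.

3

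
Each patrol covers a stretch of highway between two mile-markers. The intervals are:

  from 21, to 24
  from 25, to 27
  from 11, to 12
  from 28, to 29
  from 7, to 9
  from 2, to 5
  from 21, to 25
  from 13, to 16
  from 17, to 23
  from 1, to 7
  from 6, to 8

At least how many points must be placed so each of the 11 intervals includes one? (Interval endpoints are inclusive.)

7

Process intervals by earliest right end; each time one isn't hit yet, stab at its right endpoint.
Sorted: [2,5] [1,7] [6,8] [7,9] [11,12] [13,16] [17,23] [21,24] [21,25] [25,27] [28,29]
{[2,5],[1,7]} hit by 5; {[6,8],[7,9]} hit by 8; {[11,12]} hit by 12; {[13,16]} hit by 16; {[17,23],[21,24],[21,25]} hit by 23; {[25,27]} hit by 27; {[28,29]} hit by 29.
Points: 5, 8, 12, 16, 23, 27, 29 (7 total).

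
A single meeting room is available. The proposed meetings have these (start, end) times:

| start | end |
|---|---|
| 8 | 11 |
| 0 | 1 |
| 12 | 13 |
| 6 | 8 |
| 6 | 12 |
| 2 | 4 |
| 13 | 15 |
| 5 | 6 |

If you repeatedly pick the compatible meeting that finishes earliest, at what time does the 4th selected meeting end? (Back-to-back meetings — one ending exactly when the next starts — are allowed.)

8

Greedy by earliest finish: after sorting by end time, pick each interval compatible with the last pick.
Sorted by end: (0,1)  (2,4)  (5,6)  (6,8)  (8,11)  (6,12)  (12,13)  (13,15)
take (0,1); take (2,4); take (5,6); take (6,8); take (8,11); take (12,13); take (13,15).
Selected: (0,1) (2,4) (5,6) (6,8) (8,11) (12,13) (13,15)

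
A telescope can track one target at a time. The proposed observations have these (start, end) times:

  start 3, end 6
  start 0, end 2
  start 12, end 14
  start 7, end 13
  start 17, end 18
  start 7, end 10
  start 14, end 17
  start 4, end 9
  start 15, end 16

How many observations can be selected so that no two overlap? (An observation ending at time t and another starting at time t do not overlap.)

6

Sort by end time and greedily take each interval whose start is ≥ the last chosen end.
Sorted by end: (0,2)  (3,6)  (4,9)  (7,10)  (7,13)  (12,14)  (15,16)  (14,17)  (17,18)
take (0,2); take (3,6); take (7,10); take (12,14); take (15,16); skip (14,17); take (17,18).
Selected 6 observations.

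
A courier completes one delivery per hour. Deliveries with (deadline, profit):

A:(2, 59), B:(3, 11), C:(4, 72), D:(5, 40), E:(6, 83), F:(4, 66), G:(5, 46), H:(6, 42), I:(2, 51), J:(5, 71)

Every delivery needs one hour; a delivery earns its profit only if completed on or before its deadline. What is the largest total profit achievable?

Take jobs in profit order; each goes to the latest open slot no later than its deadline.
Profit order: E=83 C=72 J=71 F=66 A=59 I=51 G=46 H=42 D=40 B=11
Assign: E→slot 6, C→slot 4, J→slot 5, F→slot 3, A→slot 2, I→slot 1, G skipped, H skipped, D skipped, B skipped.
Slots: [1:I] [2:A] [3:F] [4:C] [5:J] [6:E]
Profit = 51 + 59 + 66 + 72 + 71 + 83 = 402

402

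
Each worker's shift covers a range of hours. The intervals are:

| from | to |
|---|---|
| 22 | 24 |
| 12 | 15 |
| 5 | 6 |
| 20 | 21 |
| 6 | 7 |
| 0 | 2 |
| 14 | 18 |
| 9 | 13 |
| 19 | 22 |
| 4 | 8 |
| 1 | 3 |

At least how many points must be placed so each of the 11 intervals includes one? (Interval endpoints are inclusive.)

6

By right end: [0,2]  [1,3]  [5,6]  [6,7]  [4,8]  [9,13]  [12,15]  [14,18]  [20,21]  [19,22]  [22,24]
[0,2] uncovered → point at 2; [5,6] uncovered → point at 6; [9,13] uncovered → point at 13; [14,18] uncovered → point at 18; [20,21] uncovered → point at 21; [22,24] uncovered → point at 24.
Points: 2, 6, 13, 18, 21, 24 (6 total).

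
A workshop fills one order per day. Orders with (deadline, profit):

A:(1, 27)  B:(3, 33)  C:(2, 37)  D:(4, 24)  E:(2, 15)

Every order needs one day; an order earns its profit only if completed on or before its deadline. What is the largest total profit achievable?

121

Profit order: C=37 B=33 A=27 D=24 E=15
Assign: C→slot 2, B→slot 3, A→slot 1, D→slot 4, E skipped.
Slots: [1:A] [2:C] [3:B] [4:D]
Profit = 27 + 37 + 33 + 24 = 121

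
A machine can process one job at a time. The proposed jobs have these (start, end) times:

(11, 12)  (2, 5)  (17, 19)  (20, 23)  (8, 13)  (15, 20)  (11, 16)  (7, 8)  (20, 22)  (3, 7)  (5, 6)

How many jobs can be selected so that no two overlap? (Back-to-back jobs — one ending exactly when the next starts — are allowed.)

Sort by end time and greedily take each interval whose start is ≥ the last chosen end.
Sorted by end: (2,5)  (5,6)  (3,7)  (7,8)  (11,12)  (8,13)  (11,16)  (17,19)  (15,20)  (20,22)  (20,23)
take (2,5); take (5,6); take (7,8); take (11,12); skip (11,16); take (17,19); take (20,22); skip (20,23).
Selected 6 jobs.

6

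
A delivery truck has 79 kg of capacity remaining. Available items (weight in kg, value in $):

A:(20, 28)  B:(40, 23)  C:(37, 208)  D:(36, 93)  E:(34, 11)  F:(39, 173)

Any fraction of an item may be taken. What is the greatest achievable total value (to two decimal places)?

Greedy by value/weight ratio, highest first.
Ratios (sorted): C 5.62, F 4.44, D 2.58, A 1.40, B 0.57, E 0.32
take C (37 @ 208); take F (39 @ 173); take 3/36 of D → 7.75. Capacity used 79/79.
Total value = 388.75

388.75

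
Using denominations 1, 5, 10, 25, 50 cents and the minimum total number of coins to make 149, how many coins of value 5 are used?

0

Greedy: take as many of the largest coin as possible, then repeat with the remainder.
149 − 2×50→49 − 1×25→24 − 2×10→4 − 4×1→0
Count of 5: 0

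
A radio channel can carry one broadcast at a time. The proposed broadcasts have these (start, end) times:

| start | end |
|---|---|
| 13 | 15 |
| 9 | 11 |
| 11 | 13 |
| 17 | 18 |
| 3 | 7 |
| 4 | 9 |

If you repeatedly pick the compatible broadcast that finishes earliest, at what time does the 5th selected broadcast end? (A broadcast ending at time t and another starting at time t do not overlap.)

18

Sort by end time and greedily take each interval whose start is ≥ the last chosen end.
By end time: (3,7), (4,9), (9,11), (11,13), (13,15), (17,18).
Pick (3,7); next start ≥ 7 → (9,11); next start ≥ 11 → (11,13); next start ≥ 13 → (13,15); next start ≥ 15 → (17,18).
Selected: (3,7) (9,11) (11,13) (13,15) (17,18)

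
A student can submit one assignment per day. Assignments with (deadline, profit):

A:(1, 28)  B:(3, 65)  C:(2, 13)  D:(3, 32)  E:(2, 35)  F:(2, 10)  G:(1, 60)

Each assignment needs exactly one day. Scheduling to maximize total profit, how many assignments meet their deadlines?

Sort by profit descending; place each in the latest free slot ≤ its deadline.
Profit order: B=65 G=60 E=35 D=32 A=28 C=13 F=10
Assign: B→slot 3, G→slot 1, E→slot 2, D skipped, A skipped, C skipped, F skipped.
Slots: [1:G] [2:E] [3:B]
3 of 7 scheduled.

3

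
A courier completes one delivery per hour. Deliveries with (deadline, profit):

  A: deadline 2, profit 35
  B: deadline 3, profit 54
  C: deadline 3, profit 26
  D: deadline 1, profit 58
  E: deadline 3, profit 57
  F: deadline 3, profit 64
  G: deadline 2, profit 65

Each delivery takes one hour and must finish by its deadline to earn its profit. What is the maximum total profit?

Sort by profit descending; place each in the latest free slot ≤ its deadline.
By profit: G(d2,65), F(d3,64), D(d1,58), E(d3,57), B(d3,54), A(d2,35), C(d3,26)
G→slot 2; F→slot 3; D→slot 1; E skipped; B skipped; A skipped; C skipped.
Profit = 58 + 65 + 64 = 187

187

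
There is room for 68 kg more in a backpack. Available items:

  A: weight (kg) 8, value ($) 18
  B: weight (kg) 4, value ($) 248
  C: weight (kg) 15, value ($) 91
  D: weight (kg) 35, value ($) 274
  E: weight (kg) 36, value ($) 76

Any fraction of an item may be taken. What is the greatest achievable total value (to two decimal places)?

Order: B (248/4=62.00) > D (274/35=7.83) > C (91/15=6.07) > A (18/8=2.25) > E (76/36=2.11)
Fill: take B (4 @ 248) → take D (35 @ 274) → take C (15 @ 91) → take A (8 @ 18) → take 6/36 of E → 12.67; 68/68 used.
Total value = 643.67

643.67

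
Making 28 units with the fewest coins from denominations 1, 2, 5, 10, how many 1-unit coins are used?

1

Greedy: take as many of the largest coin as possible, then repeat with the remainder.
28 = 2×10 + 1×5 + 1×2 + 1×1
Count of 1: 1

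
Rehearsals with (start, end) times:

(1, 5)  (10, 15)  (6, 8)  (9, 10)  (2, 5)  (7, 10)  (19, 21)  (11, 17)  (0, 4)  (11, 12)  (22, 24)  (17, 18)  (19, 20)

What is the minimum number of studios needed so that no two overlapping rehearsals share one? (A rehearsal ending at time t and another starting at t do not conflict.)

3

starts: [0, 1, 2, 6, 7, 9, 10, 11, 11, 17, 19, 19, 22]
ends:   [4, 5, 5, 8, 10, 10, 12, 15, 17, 18, 20, 21, 24]
s0→1 s1→2 s2→3  — peak 3.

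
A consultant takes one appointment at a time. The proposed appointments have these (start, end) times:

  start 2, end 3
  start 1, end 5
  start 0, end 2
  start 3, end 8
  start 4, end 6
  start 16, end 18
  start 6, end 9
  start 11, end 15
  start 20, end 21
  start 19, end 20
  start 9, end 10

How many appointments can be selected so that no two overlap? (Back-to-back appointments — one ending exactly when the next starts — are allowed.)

Greedy by earliest finish: after sorting by end time, pick each interval compatible with the last pick.
Sorted by end: (0,2)  (2,3)  (1,5)  (4,6)  (3,8)  (6,9)  (9,10)  (11,15)  (16,18)  (19,20)  (20,21)
take (0,2); take (2,3); take (4,6); skip (3,8); take (6,9); take (9,10); take (11,15); take (16,18); take (19,20); take (20,21).
Selected 9 appointments.

9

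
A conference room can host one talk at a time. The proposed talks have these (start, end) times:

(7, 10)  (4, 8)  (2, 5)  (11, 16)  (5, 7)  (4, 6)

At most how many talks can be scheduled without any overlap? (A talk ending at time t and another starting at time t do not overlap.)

Sorted by end: (2,5)  (4,6)  (5,7)  (4,8)  (7,10)  (11,16)
take (2,5); skip (4,6); take (5,7); skip (4,8); take (7,10); take (11,16).
Selected 4 talks.

4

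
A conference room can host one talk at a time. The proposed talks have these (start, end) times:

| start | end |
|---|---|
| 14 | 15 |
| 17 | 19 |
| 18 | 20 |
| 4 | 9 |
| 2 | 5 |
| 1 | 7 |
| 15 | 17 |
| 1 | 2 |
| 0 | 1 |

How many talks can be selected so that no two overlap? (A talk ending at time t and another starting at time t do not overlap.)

By end time: (0,1), (1,2), (2,5), (1,7), (4,9), (14,15), (15,17), (17,19), (18,20).
Pick (0,1); next start ≥ 1 → (1,2); next start ≥ 2 → (2,5); next start ≥ 5 → (14,15); next start ≥ 15 → (15,17); next start ≥ 17 → (17,19).
Selected 6 talks.

6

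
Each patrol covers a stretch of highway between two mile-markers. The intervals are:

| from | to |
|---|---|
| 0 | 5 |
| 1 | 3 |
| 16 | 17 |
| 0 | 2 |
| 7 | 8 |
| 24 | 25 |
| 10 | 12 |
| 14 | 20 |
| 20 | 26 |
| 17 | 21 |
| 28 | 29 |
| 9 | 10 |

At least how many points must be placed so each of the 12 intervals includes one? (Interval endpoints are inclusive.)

Process intervals by earliest right end; each time one isn't hit yet, stab at its right endpoint.
By right end: [0,2]  [1,3]  [0,5]  [7,8]  [9,10]  [10,12]  [16,17]  [14,20]  [17,21]  [24,25]  [20,26]  [28,29]
[0,2] uncovered → point at 2; [7,8] uncovered → point at 8; [9,10] uncovered → point at 10; [16,17] uncovered → point at 17; [24,25] uncovered → point at 25; [28,29] uncovered → point at 29.
Points: 2, 8, 10, 17, 25, 29 (6 total).

6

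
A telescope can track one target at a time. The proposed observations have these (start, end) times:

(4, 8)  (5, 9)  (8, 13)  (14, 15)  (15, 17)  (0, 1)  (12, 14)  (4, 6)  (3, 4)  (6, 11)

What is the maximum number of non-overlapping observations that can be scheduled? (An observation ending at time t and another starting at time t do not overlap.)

7

Greedy by earliest finish: after sorting by end time, pick each interval compatible with the last pick.
Sorted by end: (0,1)  (3,4)  (4,6)  (4,8)  (5,9)  (6,11)  (8,13)  (12,14)  (14,15)  (15,17)
take (0,1); take (3,4); take (4,6); take (6,11); take (12,14); take (14,15); take (15,17).
Selected 7 observations.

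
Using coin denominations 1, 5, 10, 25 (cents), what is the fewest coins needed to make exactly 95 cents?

5

95 = 3×25 + 2×10
Total coins = 3 + 2 = 5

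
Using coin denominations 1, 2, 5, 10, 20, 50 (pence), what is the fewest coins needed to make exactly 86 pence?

86 − 1×50→36 − 1×20→16 − 1×10→6 − 1×5→1 − 1×1→0
Total coins = 1 + 1 + 1 + 1 + 1 = 5

5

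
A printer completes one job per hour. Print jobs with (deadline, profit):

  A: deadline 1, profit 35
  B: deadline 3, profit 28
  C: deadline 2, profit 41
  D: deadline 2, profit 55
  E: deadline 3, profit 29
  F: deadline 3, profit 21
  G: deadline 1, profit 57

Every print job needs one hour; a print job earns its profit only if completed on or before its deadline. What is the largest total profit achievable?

141

Sort by profit descending; place each in the latest free slot ≤ its deadline.
Profit order: G=57 D=55 C=41 A=35 E=29 B=28 F=21
Assign: G→slot 1, D→slot 2, C skipped, A skipped, E→slot 3, B skipped, F skipped.
Slots: [1:G] [2:D] [3:E]
Profit = 57 + 55 + 29 = 141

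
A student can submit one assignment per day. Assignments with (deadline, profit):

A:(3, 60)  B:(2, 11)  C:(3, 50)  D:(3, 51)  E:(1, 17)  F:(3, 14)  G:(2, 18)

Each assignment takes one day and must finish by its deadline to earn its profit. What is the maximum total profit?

Sort by profit descending; place each in the latest free slot ≤ its deadline.
By profit: A(d3,60), D(d3,51), C(d3,50), G(d2,18), E(d1,17), F(d3,14), B(d2,11)
A→slot 3; D→slot 2; C→slot 1; G skipped; E skipped; F skipped; B skipped.
Profit = 50 + 51 + 60 = 161

161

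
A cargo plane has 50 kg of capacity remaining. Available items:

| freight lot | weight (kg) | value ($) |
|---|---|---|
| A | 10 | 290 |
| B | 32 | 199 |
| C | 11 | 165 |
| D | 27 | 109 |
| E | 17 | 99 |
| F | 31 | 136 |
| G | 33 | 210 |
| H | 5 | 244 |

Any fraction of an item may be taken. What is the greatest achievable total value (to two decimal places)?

Ratios (sorted): H 48.80, A 29.00, C 15.00, G 6.36, B 6.22, E 5.82, F 4.39, D 4.04
take H (5 @ 244); take A (10 @ 290); take C (11 @ 165); take 24/33 of G → 152.73. Capacity used 50/50.
Total value = 851.73

851.73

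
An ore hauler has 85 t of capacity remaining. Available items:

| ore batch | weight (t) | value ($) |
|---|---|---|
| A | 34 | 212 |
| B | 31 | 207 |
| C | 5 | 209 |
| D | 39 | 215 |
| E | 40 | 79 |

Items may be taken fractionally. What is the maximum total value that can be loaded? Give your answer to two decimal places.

710.69

Greedy by value/weight ratio, highest first.
Order: C (209/5=41.80) > B (207/31=6.68) > A (212/34=6.24) > D (215/39=5.51) > E (79/40=1.98)
Fill: take C (5 @ 209) → take B (31 @ 207) → take A (34 @ 212) → take 15/39 of D → 82.69; 85/85 used.
Total value = 710.69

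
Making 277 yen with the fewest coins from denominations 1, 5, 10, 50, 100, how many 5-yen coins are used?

1

Use the largest denomination that fits, subtract, and repeat.
277 = 2×100 + 1×50 + 2×10 + 1×5 + 2×1
Count of 5: 1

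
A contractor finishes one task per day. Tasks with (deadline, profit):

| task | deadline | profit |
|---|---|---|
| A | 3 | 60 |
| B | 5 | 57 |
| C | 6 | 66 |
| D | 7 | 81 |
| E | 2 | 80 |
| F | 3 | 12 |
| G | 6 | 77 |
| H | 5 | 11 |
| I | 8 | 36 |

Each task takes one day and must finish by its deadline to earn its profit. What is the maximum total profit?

469

By profit: D(d7,81), E(d2,80), G(d6,77), C(d6,66), A(d3,60), B(d5,57), I(d8,36), F(d3,12), H(d5,11)
D→slot 7; E→slot 2; G→slot 6; C→slot 5; A→slot 3; B→slot 4; I→slot 8; F→slot 1; H skipped.
Profit = 12 + 80 + 60 + 57 + 66 + 77 + 81 + 36 = 469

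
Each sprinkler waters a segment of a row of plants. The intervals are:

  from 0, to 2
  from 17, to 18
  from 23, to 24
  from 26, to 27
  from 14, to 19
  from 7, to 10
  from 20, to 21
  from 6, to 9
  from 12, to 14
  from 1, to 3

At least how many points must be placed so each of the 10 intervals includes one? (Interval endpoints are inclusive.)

7

Process intervals by earliest right end; each time one isn't hit yet, stab at its right endpoint.
By right end: [0,2]  [1,3]  [6,9]  [7,10]  [12,14]  [17,18]  [14,19]  [20,21]  [23,24]  [26,27]
[0,2] uncovered → point at 2; [6,9] uncovered → point at 9; [12,14] uncovered → point at 14; [17,18] uncovered → point at 18; [20,21] uncovered → point at 21; [23,24] uncovered → point at 24; [26,27] uncovered → point at 27.
Points: 2, 9, 14, 18, 21, 24, 27 (7 total).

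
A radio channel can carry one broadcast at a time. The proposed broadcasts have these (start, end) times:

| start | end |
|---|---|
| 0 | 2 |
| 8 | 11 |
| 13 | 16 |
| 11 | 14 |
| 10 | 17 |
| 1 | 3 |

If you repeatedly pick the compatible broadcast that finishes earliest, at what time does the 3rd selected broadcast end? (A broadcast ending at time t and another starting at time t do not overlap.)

14

Order by finish time; keep every interval that doesn't clash with the previous kept one.
By end time: (0,2), (1,3), (8,11), (11,14), (13,16), (10,17).
Pick (0,2); next start ≥ 2 → (8,11); next start ≥ 11 → (11,14).
Selected: (0,2) (8,11) (11,14)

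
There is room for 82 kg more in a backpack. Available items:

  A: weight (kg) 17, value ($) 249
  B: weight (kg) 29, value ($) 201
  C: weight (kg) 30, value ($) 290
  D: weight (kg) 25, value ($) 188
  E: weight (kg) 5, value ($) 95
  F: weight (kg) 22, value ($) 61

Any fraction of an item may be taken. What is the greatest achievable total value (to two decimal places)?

856.66

Order: E (95/5=19.00) > A (249/17=14.65) > C (290/30=9.67) > D (188/25=7.52) > B (201/29=6.93) > F (61/22=2.77)
Fill: take E (5 @ 95) → take A (17 @ 249) → take C (30 @ 290) → take D (25 @ 188) → take 5/29 of B → 34.66; 82/82 used.
Total value = 856.66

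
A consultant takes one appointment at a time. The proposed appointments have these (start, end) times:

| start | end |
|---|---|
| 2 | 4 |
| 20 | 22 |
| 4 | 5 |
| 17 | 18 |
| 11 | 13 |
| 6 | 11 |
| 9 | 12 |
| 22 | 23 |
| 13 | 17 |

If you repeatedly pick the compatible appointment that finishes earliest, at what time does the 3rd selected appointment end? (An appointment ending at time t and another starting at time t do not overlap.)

11

Sorted by end: (2,4)  (4,5)  (6,11)  (9,12)  (11,13)  (13,17)  (17,18)  (20,22)  (22,23)
take (2,4); take (4,5); take (6,11); skip (9,12); take (11,13); take (13,17); take (17,18); take (20,22); take (22,23).
Selected: (2,4) (4,5) (6,11) (11,13) (13,17) (17,18) (20,22) (22,23)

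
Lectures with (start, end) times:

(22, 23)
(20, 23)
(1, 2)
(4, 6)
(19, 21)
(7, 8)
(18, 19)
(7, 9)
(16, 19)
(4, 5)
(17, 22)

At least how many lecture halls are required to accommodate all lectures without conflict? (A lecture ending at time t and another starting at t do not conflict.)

3

Count concurrent intervals with a sweep; the peak is the room count.
starts: [1, 4, 4, 7, 7, 16, 17, 18, 19, 20, 22]
ends:   [2, 5, 6, 8, 9, 19, 19, 21, 22, 23, 23]
s1→1 e2→0 s4→1 s4→2 e5→1 e6→0 s7→1 s7→2 e8→1 e9→0 s16→1 s17→2 s18→3  — peak 3.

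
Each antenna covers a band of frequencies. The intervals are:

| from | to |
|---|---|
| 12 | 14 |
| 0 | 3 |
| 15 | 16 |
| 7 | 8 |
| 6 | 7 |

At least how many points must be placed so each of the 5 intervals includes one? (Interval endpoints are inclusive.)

4

Process intervals by earliest right end; each time one isn't hit yet, stab at its right endpoint.
Sorted: [0,3] [6,7] [7,8] [12,14] [15,16]
{[0,3]} hit by 3; {[6,7],[7,8]} hit by 7; {[12,14]} hit by 14; {[15,16]} hit by 16.
Points: 3, 7, 14, 16 (4 total).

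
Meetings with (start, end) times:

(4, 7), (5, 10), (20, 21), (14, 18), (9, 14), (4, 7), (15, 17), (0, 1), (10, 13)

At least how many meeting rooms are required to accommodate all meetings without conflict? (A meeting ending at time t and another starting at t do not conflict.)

3

Events (time:±→running): 0:+→1 1:-→0 4:+→1 4:+→2 5:+→3 … peak 3.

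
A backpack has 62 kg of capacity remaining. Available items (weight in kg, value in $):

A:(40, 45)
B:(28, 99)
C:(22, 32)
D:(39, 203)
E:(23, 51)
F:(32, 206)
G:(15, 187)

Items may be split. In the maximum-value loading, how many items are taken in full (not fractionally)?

2

Sort by value per unit weight and fill in that order.
Ratios (sorted): G 12.47, F 6.44, D 5.21, B 3.54, E 2.22, C 1.45, A 1.12
take G (15 @ 187); take F (32 @ 206); take 15/39 of D → 78.08. Capacity used 62/62.
2 item(s) taken whole; one partial (take 15/39 of D).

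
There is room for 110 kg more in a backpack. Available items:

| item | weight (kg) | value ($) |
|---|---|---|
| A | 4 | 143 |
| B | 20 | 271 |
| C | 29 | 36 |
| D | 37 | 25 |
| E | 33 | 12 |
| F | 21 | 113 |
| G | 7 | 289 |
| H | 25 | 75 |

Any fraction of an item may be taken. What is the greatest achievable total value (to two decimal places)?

Greedy by value/weight ratio, highest first.
Order: G (289/7=41.29) > A (143/4=35.75) > B (271/20=13.55) > F (113/21=5.38) > H (75/25=3.00) > C (36/29=1.24) > D (25/37=0.68) > E (12/33=0.36)
Fill: take G (7 @ 289) → take A (4 @ 143) → take B (20 @ 271) → take F (21 @ 113) → take H (25 @ 75) → take C (29 @ 36) → take 4/37 of D → 2.70; 110/110 used.
Total value = 929.70

929.70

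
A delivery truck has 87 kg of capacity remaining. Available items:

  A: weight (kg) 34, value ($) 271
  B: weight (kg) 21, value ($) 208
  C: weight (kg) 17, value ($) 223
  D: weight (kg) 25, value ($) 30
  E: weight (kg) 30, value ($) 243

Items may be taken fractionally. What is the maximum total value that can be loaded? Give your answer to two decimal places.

Sort by value per unit weight and fill in that order.
Ratios (sorted): C 13.12, B 9.90, E 8.10, A 7.97, D 1.20
take C (17 @ 223); take B (21 @ 208); take E (30 @ 243); take 19/34 of A → 151.44. Capacity used 87/87.
Total value = 825.44

825.44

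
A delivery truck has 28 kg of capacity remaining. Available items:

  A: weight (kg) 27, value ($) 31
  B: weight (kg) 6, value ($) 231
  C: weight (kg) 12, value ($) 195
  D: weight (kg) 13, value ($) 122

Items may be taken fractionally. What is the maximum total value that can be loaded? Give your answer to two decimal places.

Sort by value per unit weight and fill in that order.
Order: B (231/6=38.50) > C (195/12=16.25) > D (122/13=9.38) > A (31/27=1.15)
Fill: take B (6 @ 231) → take C (12 @ 195) → take 10/13 of D → 93.85; 28/28 used.
Total value = 519.85

519.85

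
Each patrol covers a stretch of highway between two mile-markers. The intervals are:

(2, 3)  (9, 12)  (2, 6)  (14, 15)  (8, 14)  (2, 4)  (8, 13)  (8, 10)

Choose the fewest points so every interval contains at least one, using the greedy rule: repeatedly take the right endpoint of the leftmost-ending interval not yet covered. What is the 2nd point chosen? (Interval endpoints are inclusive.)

10

By right end: [2,3]  [2,4]  [2,6]  [8,10]  [9,12]  [8,13]  [8,14]  [14,15]
[2,3] uncovered → point at 3; [8,10] uncovered → point at 10; [14,15] uncovered → point at 15.
Points: 3, 10, 15 (3 total).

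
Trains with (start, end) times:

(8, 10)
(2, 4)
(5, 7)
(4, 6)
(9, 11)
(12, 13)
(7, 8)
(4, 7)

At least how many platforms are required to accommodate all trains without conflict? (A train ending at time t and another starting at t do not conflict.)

The answer is the maximum number of intervals overlapping at any instant.
Events (time:±→running): 2:+→1 4:-→0 4:+→1 4:+→2 5:+→3 … peak 3.

3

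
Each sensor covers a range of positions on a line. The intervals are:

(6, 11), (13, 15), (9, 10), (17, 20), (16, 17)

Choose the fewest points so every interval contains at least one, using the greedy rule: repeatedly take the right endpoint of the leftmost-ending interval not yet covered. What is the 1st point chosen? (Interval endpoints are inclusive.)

Sort by right endpoint; whenever an interval is uncovered, place a point at its right end.
By right end: [9,10]  [6,11]  [13,15]  [16,17]  [17,20]
[9,10] uncovered → point at 10; [13,15] uncovered → point at 15; [16,17] uncovered → point at 17.
Points: 10, 15, 17 (3 total).

10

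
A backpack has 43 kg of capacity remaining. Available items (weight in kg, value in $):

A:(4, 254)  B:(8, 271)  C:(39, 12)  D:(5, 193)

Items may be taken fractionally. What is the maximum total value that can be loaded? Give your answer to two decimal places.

726.00

Order: A (254/4=63.50) > D (193/5=38.60) > B (271/8=33.88) > C (12/39=0.31)
Fill: take A (4 @ 254) → take D (5 @ 193) → take B (8 @ 271) → take 26/39 of C → 8.00; 43/43 used.
Total value = 726.00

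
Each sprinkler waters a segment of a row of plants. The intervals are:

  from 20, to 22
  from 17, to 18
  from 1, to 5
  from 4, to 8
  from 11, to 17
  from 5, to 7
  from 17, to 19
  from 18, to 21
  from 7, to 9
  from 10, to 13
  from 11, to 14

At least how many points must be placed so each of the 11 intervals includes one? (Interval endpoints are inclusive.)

Sorted: [1,5] [5,7] [4,8] [7,9] [10,13] [11,14] [11,17] [17,18] [17,19] [18,21] [20,22]
{[1,5],[5,7],[4,8]} hit by 5; {[7,9]} hit by 9; {[10,13],[11,14],[11,17]} hit by 13; {[17,18],[17,19],[18,21]} hit by 18; {[20,22]} hit by 22.
Points: 5, 9, 13, 18, 22 (5 total).

5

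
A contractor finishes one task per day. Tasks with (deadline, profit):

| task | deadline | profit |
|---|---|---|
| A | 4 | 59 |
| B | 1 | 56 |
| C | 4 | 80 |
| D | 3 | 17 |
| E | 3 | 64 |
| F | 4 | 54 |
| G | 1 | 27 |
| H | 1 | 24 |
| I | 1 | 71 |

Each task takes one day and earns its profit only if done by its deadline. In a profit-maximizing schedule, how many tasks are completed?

4

By profit: C(d4,80), I(d1,71), E(d3,64), A(d4,59), B(d1,56), F(d4,54), G(d1,27), H(d1,24), D(d3,17)
C→slot 4; I→slot 1; E→slot 3; A→slot 2; B skipped; F skipped; G skipped; H skipped; D skipped.
4 of 9 scheduled.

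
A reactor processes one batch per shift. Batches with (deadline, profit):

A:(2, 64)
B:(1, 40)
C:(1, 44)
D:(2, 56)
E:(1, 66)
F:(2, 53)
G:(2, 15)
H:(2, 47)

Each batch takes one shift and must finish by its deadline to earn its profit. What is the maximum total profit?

130

Profit order: E=66 A=64 D=56 F=53 H=47 C=44 B=40 G=15
Assign: E→slot 1, A→slot 2, D skipped, F skipped, H skipped, C skipped, B skipped, G skipped.
Slots: [1:E] [2:A]
Profit = 66 + 64 = 130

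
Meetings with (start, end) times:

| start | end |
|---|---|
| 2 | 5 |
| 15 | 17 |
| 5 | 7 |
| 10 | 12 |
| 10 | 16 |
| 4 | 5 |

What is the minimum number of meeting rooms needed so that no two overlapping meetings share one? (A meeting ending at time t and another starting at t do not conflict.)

The answer is the maximum number of intervals overlapping at any instant.
Events (time:±→running): 2:+→1 4:+→2 … peak 2.

2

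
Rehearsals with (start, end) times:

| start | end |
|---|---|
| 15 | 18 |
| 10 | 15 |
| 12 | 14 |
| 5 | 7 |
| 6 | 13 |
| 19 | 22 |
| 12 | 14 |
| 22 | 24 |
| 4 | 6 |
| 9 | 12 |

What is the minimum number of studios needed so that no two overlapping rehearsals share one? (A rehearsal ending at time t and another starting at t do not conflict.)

4

Count concurrent intervals with a sweep; the peak is the room count.
starts: [4, 5, 6, 9, 10, 12, 12, 15, 19, 22]
ends:   [6, 7, 12, 13, 14, 14, 15, 18, 22, 24]
s4→1 s5→2 e6→1 s6→2 e7→1 s9→2 s10→3 e12→2 s12→3 s12→4  — peak 4.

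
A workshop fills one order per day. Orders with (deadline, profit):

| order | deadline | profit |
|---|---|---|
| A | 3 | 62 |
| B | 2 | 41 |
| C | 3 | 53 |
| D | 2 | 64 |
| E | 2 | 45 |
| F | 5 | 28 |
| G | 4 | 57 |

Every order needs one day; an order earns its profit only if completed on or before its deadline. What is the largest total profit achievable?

Sort by profit descending; place each in the latest free slot ≤ its deadline.
Profit order: D=64 A=62 G=57 C=53 E=45 B=41 F=28
Assign: D→slot 2, A→slot 3, G→slot 4, C→slot 1, E skipped, B skipped, F→slot 5.
Slots: [1:C] [2:D] [3:A] [4:G] [5:F]
Profit = 53 + 64 + 62 + 57 + 28 = 264

264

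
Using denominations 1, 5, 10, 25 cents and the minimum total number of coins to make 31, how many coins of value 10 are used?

Use the largest denomination that fits, subtract, and repeat.
31 = 1×25 + 1×5 + 1×1
Count of 10: 0

0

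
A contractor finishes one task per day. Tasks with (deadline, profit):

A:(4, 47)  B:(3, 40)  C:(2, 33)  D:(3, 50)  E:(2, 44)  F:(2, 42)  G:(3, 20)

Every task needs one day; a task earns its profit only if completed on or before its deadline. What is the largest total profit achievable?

183

By profit: D(d3,50), A(d4,47), E(d2,44), F(d2,42), B(d3,40), C(d2,33), G(d3,20)
D→slot 3; A→slot 4; E→slot 2; F→slot 1; B skipped; C skipped; G skipped.
Profit = 42 + 44 + 50 + 47 = 183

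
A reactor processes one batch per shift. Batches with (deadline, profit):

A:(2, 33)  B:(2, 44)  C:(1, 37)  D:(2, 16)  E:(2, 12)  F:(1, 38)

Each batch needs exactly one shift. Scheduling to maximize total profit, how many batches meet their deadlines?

Sort by profit descending; place each in the latest free slot ≤ its deadline.
By profit: B(d2,44), F(d1,38), C(d1,37), A(d2,33), D(d2,16), E(d2,12)
B→slot 2; F→slot 1; C skipped; A skipped; D skipped; E skipped.
2 of 6 scheduled.

2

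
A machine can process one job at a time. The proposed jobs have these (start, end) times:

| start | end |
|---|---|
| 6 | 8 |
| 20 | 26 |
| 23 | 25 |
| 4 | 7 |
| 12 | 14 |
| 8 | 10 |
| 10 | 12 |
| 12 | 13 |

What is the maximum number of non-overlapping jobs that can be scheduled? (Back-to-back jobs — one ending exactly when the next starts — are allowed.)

By end time: (4,7), (6,8), (8,10), (10,12), (12,13), (12,14), (23,25), (20,26).
Pick (4,7); next start ≥ 7 → (8,10); next start ≥ 10 → (10,12); next start ≥ 12 → (12,13); next start ≥ 13 → (23,25).
Selected 5 jobs.

5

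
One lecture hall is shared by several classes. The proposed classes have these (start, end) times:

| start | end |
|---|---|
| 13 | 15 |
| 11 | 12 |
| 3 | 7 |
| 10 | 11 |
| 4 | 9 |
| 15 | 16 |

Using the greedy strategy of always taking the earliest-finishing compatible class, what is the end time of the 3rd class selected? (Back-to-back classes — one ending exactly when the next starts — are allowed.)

12

By end time: (3,7), (4,9), (10,11), (11,12), (13,15), (15,16).
Pick (3,7); next start ≥ 7 → (10,11); next start ≥ 11 → (11,12); next start ≥ 12 → (13,15); next start ≥ 15 → (15,16).
Selected: (3,7) (10,11) (11,12) (13,15) (15,16)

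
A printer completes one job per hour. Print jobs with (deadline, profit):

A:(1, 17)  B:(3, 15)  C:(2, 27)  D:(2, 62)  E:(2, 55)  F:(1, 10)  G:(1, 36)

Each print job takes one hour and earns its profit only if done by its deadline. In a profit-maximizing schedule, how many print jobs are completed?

By profit: D(d2,62), E(d2,55), G(d1,36), C(d2,27), A(d1,17), B(d3,15), F(d1,10)
D→slot 2; E→slot 1; G skipped; C skipped; A skipped; B→slot 3; F skipped.
3 of 7 scheduled.

3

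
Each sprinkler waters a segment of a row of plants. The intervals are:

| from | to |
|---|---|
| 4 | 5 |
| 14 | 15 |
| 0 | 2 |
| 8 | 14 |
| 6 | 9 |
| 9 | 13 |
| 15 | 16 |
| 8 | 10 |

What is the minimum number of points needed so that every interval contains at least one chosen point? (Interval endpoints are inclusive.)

Process intervals by earliest right end; each time one isn't hit yet, stab at its right endpoint.
By right end: [0,2]  [4,5]  [6,9]  [8,10]  [9,13]  [8,14]  [14,15]  [15,16]
[0,2] uncovered → point at 2; [4,5] uncovered → point at 5; [6,9] uncovered → point at 9; [14,15] uncovered → point at 15.
Points: 2, 5, 9, 15 (4 total).

4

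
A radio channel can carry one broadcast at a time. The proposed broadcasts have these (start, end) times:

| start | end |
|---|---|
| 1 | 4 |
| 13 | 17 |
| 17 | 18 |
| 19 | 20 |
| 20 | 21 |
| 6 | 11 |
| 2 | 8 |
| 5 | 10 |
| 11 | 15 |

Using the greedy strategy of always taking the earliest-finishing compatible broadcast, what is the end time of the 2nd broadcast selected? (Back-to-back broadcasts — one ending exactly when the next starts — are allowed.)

10

Order by finish time; keep every interval that doesn't clash with the previous kept one.
By end time: (1,4), (2,8), (5,10), (6,11), (11,15), (13,17), (17,18), (19,20), (20,21).
Pick (1,4); next start ≥ 4 → (5,10); next start ≥ 10 → (11,15); next start ≥ 15 → (17,18); next start ≥ 18 → (19,20); next start ≥ 20 → (20,21).
Selected: (1,4) (5,10) (11,15) (17,18) (19,20) (20,21)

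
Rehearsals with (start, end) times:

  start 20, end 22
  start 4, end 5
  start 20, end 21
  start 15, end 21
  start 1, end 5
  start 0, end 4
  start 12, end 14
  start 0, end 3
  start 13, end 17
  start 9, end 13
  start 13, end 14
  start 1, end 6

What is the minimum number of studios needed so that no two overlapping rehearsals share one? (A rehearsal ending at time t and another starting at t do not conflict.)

Count concurrent intervals with a sweep; the peak is the room count.
starts: [0, 0, 1, 1, 4, 9, 12, 13, 13, 15, 20, 20]
ends:   [3, 4, 5, 5, 6, 13, 14, 14, 17, 21, 21, 22]
s0→1 s0→2 s1→3 s1→4  — peak 4.

4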